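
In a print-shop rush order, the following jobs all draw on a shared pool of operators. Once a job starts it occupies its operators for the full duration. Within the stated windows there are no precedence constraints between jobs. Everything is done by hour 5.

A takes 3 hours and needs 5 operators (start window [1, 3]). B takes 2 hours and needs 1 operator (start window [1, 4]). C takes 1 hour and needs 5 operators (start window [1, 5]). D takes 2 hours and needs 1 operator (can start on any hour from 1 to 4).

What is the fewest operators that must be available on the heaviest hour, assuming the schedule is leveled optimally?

Early-start (A@1, B@1, C@1, D@1) gives peak 12: h1:12  h2:7  h3:5  h4:0  h5:0.
Shift C→4, D→3.
Schedule A@1, B@1, C@4, D@3: h1:6  h2:6  h3:6  h4:6  h5:0 — peak 6.

6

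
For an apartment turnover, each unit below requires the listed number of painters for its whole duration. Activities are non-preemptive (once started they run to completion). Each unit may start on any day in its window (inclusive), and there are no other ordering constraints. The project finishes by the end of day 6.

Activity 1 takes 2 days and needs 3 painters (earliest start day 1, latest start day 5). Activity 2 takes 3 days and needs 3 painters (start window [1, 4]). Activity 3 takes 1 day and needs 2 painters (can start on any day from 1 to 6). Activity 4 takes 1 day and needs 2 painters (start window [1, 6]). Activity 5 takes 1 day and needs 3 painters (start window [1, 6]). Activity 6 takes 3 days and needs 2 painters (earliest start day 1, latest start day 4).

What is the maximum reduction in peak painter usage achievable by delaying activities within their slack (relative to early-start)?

Early-start peak: d1:15  d2:8  d3:5  d4:0  d5:0  d6:0 ⇒ 15.
Leveled (Activity 1@1, Activity 2@3, Activity 3@1, Activity 4@2, Activity 5@6, Activity 6@3): d1:5  d2:5  d3:5  d4:5  d5:5  d6:3 ⇒ 5.
Reduction 15 − 5 = 10.

10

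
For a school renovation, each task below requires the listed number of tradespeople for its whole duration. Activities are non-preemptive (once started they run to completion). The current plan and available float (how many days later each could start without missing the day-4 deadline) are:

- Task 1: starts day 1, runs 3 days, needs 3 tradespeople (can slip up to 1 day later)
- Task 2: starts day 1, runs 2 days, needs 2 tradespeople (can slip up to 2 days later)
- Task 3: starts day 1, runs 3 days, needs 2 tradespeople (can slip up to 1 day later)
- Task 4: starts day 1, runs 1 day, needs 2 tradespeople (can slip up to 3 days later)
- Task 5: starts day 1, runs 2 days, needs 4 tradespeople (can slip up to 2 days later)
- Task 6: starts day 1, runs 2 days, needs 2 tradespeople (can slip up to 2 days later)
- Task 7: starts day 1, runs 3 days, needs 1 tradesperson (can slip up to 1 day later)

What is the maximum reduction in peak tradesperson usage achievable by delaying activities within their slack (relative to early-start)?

6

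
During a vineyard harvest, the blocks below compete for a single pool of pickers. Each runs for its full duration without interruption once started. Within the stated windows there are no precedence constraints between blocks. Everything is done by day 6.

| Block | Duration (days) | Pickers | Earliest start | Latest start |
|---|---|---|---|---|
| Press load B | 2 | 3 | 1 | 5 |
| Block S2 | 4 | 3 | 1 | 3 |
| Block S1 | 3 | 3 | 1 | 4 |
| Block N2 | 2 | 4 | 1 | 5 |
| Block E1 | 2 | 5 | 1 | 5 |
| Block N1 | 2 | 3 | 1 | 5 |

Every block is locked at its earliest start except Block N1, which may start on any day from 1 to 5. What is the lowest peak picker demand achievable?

Block N1@1: d1:21  d2:21  d3:6  d4:3  d5:0  d6:0 → peak 21
Block N1@2: d1:18  d2:21  d3:9  d4:3  d5:0  d6:0 → peak 21
Block N1@3: d1:18  d2:18  d3:9  d4:6  d5:0  d6:0 → peak 18
Block N1@4: d1:18  d2:18  d3:6  d4:6  d5:3  d6:0 → peak 18
Block N1@5: d1:18  d2:18  d3:6  d4:3  d5:3  d6:3 → peak 18
Best is Block N1@3, peak 18.

18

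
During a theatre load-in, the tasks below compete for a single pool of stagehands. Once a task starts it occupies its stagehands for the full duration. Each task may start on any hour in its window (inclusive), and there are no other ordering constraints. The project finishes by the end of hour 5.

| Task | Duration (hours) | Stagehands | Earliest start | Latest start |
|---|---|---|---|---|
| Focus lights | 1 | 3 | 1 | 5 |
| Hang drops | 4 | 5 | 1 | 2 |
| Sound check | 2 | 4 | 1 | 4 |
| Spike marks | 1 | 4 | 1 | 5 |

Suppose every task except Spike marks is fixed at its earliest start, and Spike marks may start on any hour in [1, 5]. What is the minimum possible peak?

Spike marks@1: h1:16  h2:9  h3:5  h4:5  h5:0 → peak 16
Spike marks@2: h1:12  h2:13  h3:5  h4:5  h5:0 → peak 13
Spike marks@3: h1:12  h2:9  h3:9  h4:5  h5:0 → peak 12
Spike marks@4: h1:12  h2:9  h3:5  h4:9  h5:0 → peak 12
Spike marks@5: h1:12  h2:9  h3:5  h4:5  h5:4 → peak 12
Best is Spike marks@3, peak 12.

12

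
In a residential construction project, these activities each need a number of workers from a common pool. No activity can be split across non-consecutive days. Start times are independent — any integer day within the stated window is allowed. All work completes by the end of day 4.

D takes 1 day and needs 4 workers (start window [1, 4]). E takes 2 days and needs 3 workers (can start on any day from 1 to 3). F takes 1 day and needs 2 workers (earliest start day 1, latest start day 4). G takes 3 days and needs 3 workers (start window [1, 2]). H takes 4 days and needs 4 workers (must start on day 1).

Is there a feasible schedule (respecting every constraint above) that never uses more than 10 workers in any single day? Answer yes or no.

yes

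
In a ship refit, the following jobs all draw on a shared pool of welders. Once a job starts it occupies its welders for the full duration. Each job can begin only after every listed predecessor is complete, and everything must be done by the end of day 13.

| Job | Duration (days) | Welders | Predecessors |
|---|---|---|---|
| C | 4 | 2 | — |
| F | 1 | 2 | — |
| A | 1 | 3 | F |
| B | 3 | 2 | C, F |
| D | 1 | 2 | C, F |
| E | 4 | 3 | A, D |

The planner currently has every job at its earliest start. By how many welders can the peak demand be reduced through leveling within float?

1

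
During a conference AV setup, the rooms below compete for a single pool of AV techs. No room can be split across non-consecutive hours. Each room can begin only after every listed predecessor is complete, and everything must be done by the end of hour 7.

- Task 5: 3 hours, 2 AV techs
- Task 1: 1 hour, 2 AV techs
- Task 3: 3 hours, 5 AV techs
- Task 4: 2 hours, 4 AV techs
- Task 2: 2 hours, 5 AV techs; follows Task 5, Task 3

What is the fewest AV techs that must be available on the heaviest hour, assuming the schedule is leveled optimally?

7

Early-start (Task 5@1, Task 1@1, Task 3@1, Task 4@1, Task 2@4) gives peak 13: h1:13  h2:11  h3:7  h4:5  h5:5  h6:0  h7:0.
Shift Task 1→4, Task 4→4, Task 2→6.
Schedule Task 5@1, Task 1@4, Task 3@1, Task 4@4, Task 2@6: h1:7  h2:7  h3:7  h4:6  h5:4  h6:5  h7:5 — peak 7.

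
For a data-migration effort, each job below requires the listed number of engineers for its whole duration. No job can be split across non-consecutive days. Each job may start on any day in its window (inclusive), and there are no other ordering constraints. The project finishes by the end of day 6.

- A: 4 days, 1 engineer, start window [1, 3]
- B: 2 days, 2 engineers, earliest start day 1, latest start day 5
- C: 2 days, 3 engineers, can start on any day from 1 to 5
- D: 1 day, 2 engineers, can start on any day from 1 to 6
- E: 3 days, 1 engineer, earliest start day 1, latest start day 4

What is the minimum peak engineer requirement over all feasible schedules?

4

Early-start (A@1, B@1, C@1, D@1, E@1) gives peak 9: d1:9  d2:7  d3:2  d4:1  d5:0  d6:0.
Shift C→4, D→3.
Schedule A@1, B@1, C@4, D@3, E@1: d1:4  d2:4  d3:4  d4:4  d5:3  d6:0 — peak 4.
Total engineer-days = 19 over 6 days ⇒ peak ≥ ⌈19/6⌉ = 4, so 4 is optimal.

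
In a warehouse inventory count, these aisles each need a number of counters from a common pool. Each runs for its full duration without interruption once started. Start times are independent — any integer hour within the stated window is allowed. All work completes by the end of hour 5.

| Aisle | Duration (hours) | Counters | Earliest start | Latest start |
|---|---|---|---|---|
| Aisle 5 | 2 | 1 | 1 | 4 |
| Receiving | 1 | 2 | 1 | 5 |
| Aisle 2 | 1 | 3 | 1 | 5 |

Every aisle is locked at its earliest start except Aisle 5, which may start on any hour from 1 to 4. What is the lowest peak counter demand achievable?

5

Aisle 5@1: h1:6  h2:1  h3:0  h4:0  h5:0 → peak 6
Aisle 5@2: h1:5  h2:1  h3:1  h4:0  h5:0 → peak 5
Aisle 5@3: h1:5  h2:0  h3:1  h4:1  h5:0 → peak 5
Aisle 5@4: h1:5  h2:0  h3:0  h4:1  h5:1 → peak 5
Best is Aisle 5@2, peak 5.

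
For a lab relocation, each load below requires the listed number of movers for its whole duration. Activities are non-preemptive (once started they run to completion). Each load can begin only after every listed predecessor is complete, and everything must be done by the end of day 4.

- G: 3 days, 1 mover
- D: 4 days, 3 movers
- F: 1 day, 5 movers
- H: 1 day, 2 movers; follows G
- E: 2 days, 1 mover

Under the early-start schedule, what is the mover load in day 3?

4

At early start, day 3 has: G, D.
Demand: 1 + 3 = 4.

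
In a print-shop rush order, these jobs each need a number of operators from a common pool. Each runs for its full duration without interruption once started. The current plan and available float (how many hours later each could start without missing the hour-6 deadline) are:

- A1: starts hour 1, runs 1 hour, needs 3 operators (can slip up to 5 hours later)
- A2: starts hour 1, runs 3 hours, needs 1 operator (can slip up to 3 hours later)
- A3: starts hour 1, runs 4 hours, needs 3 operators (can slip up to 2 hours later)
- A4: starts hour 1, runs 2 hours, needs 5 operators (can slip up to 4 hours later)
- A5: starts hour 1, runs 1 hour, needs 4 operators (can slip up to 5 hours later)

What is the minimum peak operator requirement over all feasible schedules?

7

Early-start (A1@1, A2@1, A3@1, A4@1, A5@1) gives peak 16: h1:16  h2:9  h3:4  h4:3  h5:0  h6:0.
Shift A4→5, A5→4.
Schedule A1@1, A2@1, A3@1, A4@5, A5@4: h1:7  h2:4  h3:4  h4:7  h5:5  h6:5 — peak 7.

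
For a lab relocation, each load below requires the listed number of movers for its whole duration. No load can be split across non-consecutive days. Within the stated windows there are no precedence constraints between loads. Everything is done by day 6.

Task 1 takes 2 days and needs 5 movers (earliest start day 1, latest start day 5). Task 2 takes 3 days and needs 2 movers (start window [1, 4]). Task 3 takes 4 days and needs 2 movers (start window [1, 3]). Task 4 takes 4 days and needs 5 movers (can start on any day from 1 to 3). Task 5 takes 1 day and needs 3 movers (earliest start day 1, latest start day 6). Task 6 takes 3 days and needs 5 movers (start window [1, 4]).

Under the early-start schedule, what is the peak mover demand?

Early-start schedule: Task 1@1, Task 2@1, Task 3@1, Task 4@1, Task 5@1, Task 6@1.
Load per day: day 1: 22, day 2: 19, day 3: 14, day 4: 7, day 5: 0, day 6: 0.
Peak is 22.

22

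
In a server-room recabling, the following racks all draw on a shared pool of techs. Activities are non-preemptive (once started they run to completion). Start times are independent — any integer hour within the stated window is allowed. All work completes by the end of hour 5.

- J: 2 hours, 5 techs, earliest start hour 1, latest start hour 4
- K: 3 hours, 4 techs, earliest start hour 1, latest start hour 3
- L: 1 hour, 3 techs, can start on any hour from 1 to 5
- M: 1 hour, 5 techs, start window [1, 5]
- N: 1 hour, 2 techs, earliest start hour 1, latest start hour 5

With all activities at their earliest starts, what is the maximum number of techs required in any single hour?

19

Early-start schedule: J@1, K@1, L@1, M@1, N@1.
Load per hour: hour 1: 19, hour 2: 9, hour 3: 4, hour 4: 0, hour 5: 0.
Peak is 19.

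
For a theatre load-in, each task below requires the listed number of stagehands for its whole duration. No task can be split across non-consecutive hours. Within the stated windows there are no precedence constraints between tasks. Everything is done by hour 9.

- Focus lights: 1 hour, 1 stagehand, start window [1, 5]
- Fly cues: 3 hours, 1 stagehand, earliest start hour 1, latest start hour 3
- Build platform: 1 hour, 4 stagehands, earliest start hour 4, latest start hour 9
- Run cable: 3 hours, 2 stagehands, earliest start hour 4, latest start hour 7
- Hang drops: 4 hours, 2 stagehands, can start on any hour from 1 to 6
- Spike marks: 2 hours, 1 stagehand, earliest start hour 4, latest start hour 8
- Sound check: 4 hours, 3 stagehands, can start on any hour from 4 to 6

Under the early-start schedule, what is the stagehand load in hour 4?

12

At early start, hour 4 has: Build platform, Run cable, Hang drops, Spike marks, Sound check.
Demand: 4 + 2 + 2 + 1 + 3 = 12.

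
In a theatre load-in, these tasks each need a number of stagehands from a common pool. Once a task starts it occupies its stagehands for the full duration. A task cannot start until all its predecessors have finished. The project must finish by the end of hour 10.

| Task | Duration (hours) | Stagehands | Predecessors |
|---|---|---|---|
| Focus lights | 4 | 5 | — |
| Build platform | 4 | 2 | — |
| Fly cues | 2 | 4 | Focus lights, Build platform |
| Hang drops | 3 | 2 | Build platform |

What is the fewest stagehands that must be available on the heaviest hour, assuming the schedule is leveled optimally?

7

Schedule Focus lights@1, Build platform@1, Fly cues@5, Hang drops@5: h1:7  h2:7  h3:7  h4:7  h5:6  h6:6  h7:2  h8:0  h9:0  h10:0 — peak 7.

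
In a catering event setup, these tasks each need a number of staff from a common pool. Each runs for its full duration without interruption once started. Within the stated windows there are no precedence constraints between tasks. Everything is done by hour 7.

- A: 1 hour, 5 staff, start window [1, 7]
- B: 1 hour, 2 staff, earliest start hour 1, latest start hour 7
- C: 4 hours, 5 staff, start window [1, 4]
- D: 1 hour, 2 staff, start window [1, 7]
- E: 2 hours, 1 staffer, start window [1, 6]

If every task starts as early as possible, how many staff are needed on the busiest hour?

15

Early-start schedule: A@1, B@1, C@1, D@1, E@1.
Load per hour: hour 1: 15, hour 2: 6, hour 3: 5, hour 4: 5, hour 5: 0, hour 6: 0, hour 7: 0.
Peak is 15.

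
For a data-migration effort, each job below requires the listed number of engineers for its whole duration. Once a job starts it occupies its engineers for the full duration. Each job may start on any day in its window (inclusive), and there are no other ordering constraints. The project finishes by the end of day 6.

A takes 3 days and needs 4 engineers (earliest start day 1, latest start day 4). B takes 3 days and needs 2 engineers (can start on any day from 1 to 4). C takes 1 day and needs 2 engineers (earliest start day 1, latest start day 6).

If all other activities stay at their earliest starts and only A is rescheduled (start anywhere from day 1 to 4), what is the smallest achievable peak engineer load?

A@1: d1:8  d2:6  d3:6  d4:0  d5:0  d6:0 → peak 8
A@2: d1:4  d2:6  d3:6  d4:4  d5:0  d6:0 → peak 6
A@3: d1:4  d2:2  d3:6  d4:4  d5:4  d6:0 → peak 6
A@4: d1:4  d2:2  d3:2  d4:4  d5:4  d6:4 → peak 4
Best is A@4, peak 4.

4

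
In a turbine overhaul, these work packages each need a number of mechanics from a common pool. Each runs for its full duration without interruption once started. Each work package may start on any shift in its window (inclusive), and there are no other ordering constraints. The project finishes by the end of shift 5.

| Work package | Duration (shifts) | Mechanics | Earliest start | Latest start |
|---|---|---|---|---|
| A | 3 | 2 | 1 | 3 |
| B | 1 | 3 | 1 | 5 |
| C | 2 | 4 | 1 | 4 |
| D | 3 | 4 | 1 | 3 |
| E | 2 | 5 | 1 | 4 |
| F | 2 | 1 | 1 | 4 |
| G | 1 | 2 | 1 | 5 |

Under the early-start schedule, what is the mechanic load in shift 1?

At early start, shift 1 has: A, B, C, D, E, F, G.
Demand: 2 + 3 + 4 + 4 + 5 + 1 + 2 = 21.

21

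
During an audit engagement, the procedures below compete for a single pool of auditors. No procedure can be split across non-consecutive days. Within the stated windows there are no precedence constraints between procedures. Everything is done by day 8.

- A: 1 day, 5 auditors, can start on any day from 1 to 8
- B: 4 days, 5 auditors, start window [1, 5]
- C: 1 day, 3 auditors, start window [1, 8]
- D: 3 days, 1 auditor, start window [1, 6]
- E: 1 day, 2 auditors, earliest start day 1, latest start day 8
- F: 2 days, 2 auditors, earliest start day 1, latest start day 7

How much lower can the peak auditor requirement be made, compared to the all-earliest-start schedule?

13

Early-start peak: d1:18  d2:8  d3:6  d4:5  d5:0  d6:0  d7:0  d8:0 ⇒ 18.
Leveled (A@1, B@2, C@6, D@6, E@7, F@7): d1:5  d2:5  d3:5  d4:5  d5:5  d6:4  d7:5  d8:3 ⇒ 5.
Reduction 18 − 5 = 13.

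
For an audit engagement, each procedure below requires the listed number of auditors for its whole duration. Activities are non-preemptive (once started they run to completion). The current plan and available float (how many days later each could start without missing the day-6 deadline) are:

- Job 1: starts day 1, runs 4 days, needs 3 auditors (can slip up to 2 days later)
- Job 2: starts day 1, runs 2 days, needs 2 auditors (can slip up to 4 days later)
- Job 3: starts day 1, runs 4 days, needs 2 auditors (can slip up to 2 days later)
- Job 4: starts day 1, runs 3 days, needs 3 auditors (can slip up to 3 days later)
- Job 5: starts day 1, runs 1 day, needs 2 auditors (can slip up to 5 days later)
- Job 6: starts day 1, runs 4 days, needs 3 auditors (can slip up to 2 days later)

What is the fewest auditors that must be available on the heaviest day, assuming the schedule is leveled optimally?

11

Early-start (Job 1@1, Job 2@1, Job 3@1, Job 4@1, Job 5@1, Job 6@1) gives peak 15: d1:15  d2:13  d3:11  d4:8  d5:0  d6:0.
Shift Job 5→4, Job 6→3.
Schedule Job 1@1, Job 2@1, Job 3@1, Job 4@1, Job 5@4, Job 6@3: d1:10  d2:10  d3:11  d4:10  d5:3  d6:3 — peak 11.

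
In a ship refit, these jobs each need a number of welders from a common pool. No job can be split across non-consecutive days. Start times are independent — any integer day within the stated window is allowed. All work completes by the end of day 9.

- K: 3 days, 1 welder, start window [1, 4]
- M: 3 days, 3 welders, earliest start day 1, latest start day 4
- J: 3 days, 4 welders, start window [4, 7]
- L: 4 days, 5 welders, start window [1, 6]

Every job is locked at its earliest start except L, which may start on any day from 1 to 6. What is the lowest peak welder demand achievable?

L@1: d1:9  d2:9  d3:9  d4:9  d5:4  d6:4  d7:0  d8:0  d9:0 → peak 9
L@2: d1:4  d2:9  d3:9  d4:9  d5:9  d6:4  d7:0  d8:0  d9:0 → peak 9
L@3: d1:4  d2:4  d3:9  d4:9  d5:9  d6:9  d7:0  d8:0  d9:0 → peak 9
L@4: d1:4  d2:4  d3:4  d4:9  d5:9  d6:9  d7:5  d8:0  d9:0 → peak 9
L@5: d1:4  d2:4  d3:4  d4:4  d5:9  d6:9  d7:5  d8:5  d9:0 → peak 9
L@6: d1:4  d2:4  d3:4  d4:4  d5:4  d6:9  d7:5  d8:5  d9:5 → peak 9
Best is L@1, peak 9.

9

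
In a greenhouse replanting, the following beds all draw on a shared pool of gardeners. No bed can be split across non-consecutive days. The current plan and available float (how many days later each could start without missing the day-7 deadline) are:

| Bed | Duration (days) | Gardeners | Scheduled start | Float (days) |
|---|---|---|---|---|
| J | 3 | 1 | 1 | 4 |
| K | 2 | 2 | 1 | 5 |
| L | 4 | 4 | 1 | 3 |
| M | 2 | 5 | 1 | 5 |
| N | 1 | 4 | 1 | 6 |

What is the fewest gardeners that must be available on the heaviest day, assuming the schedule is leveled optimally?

Early-start (J@1, K@1, L@1, M@1, N@1) gives peak 16: d1:16  d2:12  d3:5  d4:4  d5:0  d6:0  d7:0.
Shift K→4, M→6, N→5.
Schedule J@1, K@4, L@1, M@6, N@5: d1:5  d2:5  d3:5  d4:6  d5:6  d6:5  d7:5 — peak 6.
Total gardener-days = 37 over 7 days ⇒ peak ≥ ⌈37/7⌉ = 6, so 6 is optimal.

6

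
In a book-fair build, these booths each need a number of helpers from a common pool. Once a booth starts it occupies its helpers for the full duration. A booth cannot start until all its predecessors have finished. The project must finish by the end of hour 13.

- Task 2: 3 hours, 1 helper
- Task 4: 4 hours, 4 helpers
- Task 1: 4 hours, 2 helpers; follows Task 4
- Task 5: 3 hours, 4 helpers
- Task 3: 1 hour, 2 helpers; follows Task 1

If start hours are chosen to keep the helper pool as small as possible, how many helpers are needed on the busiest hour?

Early-start (Task 2@1, Task 4@1, Task 1@5, Task 5@1, Task 3@9) gives peak 9: h1:9  h2:9  h3:9  h4:4  h5:2  h6:2  h7:2  h8:2  h9:2  h10:0  h11:0  h12:0  h13:0.
Shift Task 2→5, Task 5→9, Task 3→12.
Schedule Task 2@5, Task 4@1, Task 1@5, Task 5@9, Task 3@12: h1:4  h2:4  h3:4  h4:4  h5:3  h6:3  h7:3  h8:2  h9:4  h10:4  h11:4  h12:2  h13:0 — peak 4.
Total helper-hours = 41 over 13 hours ⇒ peak ≥ ⌈41/13⌉ = 4, so 4 is optimal.

4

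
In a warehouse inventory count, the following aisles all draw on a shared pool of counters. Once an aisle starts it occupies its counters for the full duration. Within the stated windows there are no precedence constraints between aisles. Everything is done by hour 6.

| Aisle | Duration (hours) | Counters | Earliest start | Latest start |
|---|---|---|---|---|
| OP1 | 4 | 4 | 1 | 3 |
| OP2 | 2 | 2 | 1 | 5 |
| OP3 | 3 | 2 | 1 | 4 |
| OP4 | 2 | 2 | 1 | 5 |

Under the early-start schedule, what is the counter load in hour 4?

At early start, hour 4 has: OP1.
Demand: 4 = 4.

4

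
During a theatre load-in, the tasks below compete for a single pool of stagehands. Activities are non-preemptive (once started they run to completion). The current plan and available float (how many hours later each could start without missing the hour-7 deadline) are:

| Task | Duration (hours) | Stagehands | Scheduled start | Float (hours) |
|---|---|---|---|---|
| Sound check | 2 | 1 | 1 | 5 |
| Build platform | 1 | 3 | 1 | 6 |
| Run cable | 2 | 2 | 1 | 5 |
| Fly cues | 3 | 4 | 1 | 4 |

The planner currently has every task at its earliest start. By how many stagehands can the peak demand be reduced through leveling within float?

Early-start peak: h1:10  h2:7  h3:4  h4:0  h5:0  h6:0  h7:0 ⇒ 10.
Leveled (Sound check@1, Build platform@1, Run cable@2, Fly cues@4): h1:4  h2:3  h3:2  h4:4  h5:4  h6:4  h7:0 ⇒ 4.
Reduction 10 − 4 = 6.

6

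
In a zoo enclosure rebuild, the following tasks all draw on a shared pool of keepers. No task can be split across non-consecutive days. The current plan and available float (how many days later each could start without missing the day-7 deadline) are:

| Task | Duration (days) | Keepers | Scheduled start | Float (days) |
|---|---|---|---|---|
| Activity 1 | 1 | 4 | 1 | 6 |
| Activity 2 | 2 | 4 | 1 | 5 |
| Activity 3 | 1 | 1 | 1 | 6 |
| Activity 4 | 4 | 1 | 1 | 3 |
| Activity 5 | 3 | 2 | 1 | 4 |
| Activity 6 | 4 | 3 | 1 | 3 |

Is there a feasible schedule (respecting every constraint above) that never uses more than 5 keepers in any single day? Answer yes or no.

Schedule Activity 1@1, Activity 2@2, Activity 3@4, Activity 4@1, Activity 5@5, Activity 6@4: d1:5  d2:5  d3:5  d4:5  d5:5  d6:5  d7:5 — peak 5 ≤ 5.

yes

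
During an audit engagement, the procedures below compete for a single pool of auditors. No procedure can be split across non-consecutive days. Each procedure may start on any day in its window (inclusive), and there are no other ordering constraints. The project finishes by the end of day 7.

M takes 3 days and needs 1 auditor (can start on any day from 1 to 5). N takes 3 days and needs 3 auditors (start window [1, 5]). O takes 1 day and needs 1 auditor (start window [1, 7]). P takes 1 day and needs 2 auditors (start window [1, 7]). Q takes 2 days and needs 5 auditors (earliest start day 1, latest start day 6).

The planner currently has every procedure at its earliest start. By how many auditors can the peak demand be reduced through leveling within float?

7

Early-start peak: d1:12  d2:9  d3:4  d4:0  d5:0  d6:0  d7:0 ⇒ 12.
Leveled (M@1, N@1, O@1, P@4, Q@5): d1:5  d2:4  d3:4  d4:2  d5:5  d6:5  d7:0 ⇒ 5.
Reduction 12 − 5 = 7.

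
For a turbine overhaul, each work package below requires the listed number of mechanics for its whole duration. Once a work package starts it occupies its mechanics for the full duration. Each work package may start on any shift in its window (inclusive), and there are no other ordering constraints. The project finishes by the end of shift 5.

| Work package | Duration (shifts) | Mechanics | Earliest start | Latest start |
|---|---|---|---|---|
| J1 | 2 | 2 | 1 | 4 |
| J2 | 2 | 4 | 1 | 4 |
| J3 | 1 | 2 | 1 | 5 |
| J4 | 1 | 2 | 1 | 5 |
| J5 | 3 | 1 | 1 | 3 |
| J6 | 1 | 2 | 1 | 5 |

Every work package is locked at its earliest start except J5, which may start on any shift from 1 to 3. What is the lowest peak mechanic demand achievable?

12

J5@1: s1:13  s2:7  s3:1  s4:0  s5:0 → peak 13
J5@2: s1:12  s2:7  s3:1  s4:1  s5:0 → peak 12
J5@3: s1:12  s2:6  s3:1  s4:1  s5:1 → peak 12
Best is J5@2, peak 12.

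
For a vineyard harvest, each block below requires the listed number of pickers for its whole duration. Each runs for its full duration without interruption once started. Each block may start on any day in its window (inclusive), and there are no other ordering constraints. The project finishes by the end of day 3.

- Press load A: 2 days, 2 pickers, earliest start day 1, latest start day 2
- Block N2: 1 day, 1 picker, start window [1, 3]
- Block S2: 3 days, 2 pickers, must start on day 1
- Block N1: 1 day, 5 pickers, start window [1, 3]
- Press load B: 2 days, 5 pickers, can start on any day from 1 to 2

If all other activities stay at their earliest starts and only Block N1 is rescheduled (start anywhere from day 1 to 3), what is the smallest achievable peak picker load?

10

Block N1@1: d1:15  d2:9  d3:2 → peak 15
Block N1@2: d1:10  d2:14  d3:2 → peak 14
Block N1@3: d1:10  d2:9  d3:7 → peak 10
Best is Block N1@3, peak 10.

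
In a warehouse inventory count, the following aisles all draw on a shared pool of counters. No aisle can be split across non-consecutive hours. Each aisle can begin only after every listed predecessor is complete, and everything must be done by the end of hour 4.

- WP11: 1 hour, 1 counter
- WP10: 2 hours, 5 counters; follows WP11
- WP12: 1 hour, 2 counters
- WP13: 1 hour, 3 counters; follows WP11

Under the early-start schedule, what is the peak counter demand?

8

Early-start schedule: WP11@1, WP10@2, WP12@1, WP13@2.
Load per hour: hour 1: 3, hour 2: 8, hour 3: 5, hour 4: 0.
Peak is 8.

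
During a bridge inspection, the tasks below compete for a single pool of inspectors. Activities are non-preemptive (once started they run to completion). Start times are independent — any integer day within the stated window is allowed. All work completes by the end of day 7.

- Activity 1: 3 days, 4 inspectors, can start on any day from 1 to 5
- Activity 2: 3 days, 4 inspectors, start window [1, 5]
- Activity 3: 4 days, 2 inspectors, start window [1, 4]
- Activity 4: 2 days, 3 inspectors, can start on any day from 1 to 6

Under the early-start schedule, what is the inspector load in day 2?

13

At early start, day 2 has: Activity 1, Activity 2, Activity 3, Activity 4.
Demand: 4 + 4 + 2 + 3 = 13.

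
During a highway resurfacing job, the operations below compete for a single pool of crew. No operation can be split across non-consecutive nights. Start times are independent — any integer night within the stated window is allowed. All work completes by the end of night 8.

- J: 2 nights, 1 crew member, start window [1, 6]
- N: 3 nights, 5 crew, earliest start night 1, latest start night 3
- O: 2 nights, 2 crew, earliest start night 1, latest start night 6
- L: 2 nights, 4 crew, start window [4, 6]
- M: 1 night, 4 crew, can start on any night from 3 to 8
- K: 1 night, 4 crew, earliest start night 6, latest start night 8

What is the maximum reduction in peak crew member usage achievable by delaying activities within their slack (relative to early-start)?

Early-start peak: n1:8  n2:8  n3:9  n4:4  n5:4  n6:4  n7:0  n8:0 ⇒ 9.
Leveled (J@1, N@1, O@4, L@4, M@6, K@7): n1:6  n2:6  n3:5  n4:6  n5:6  n6:4  n7:4  n8:0 ⇒ 6.
Reduction 9 − 6 = 3.

3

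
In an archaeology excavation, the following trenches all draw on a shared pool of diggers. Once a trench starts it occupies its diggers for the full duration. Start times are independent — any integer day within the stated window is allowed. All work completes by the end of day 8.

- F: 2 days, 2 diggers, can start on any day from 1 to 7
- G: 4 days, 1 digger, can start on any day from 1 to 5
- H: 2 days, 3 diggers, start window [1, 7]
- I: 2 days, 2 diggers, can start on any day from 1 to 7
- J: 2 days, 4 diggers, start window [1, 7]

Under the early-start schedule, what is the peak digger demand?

12

Early-start schedule: F@1, G@1, H@1, I@1, J@1.
Load per day: day 1: 12, day 2: 12, day 3: 1, day 4: 1, day 5: 0, day 6: 0, day 7: 0, day 8: 0.
Peak is 12.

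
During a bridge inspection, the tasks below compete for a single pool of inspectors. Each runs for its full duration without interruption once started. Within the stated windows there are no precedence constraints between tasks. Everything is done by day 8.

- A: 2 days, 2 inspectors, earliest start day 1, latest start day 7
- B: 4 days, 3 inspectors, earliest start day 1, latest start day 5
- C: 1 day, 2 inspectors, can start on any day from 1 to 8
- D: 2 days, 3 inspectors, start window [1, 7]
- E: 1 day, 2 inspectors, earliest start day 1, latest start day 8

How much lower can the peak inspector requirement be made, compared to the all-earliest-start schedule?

Early-start peak: d1:12  d2:8  d3:3  d4:3  d5:0  d6:0  d7:0  d8:0 ⇒ 12.
Leveled (A@1, B@3, C@1, D@7, E@2): d1:4  d2:4  d3:3  d4:3  d5:3  d6:3  d7:3  d8:3 ⇒ 4.
Reduction 12 − 4 = 8.

8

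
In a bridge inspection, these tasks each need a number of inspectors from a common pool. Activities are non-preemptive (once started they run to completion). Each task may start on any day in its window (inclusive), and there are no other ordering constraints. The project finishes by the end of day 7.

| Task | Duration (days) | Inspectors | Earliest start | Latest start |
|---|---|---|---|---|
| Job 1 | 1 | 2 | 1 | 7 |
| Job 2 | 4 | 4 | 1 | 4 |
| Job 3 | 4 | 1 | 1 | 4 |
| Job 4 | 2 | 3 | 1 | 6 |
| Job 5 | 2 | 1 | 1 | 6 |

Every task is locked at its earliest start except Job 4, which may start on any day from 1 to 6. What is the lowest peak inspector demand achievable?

8

Job 4@1: d1:11  d2:9  d3:5  d4:5  d5:0  d6:0  d7:0 → peak 11
Job 4@2: d1:8  d2:9  d3:8  d4:5  d5:0  d6:0  d7:0 → peak 9
Job 4@3: d1:8  d2:6  d3:8  d4:8  d5:0  d6:0  d7:0 → peak 8
Job 4@4: d1:8  d2:6  d3:5  d4:8  d5:3  d6:0  d7:0 → peak 8
Job 4@5: d1:8  d2:6  d3:5  d4:5  d5:3  d6:3  d7:0 → peak 8
Job 4@6: d1:8  d2:6  d3:5  d4:5  d5:0  d6:3  d7:3 → peak 8
Best is Job 4@3, peak 8.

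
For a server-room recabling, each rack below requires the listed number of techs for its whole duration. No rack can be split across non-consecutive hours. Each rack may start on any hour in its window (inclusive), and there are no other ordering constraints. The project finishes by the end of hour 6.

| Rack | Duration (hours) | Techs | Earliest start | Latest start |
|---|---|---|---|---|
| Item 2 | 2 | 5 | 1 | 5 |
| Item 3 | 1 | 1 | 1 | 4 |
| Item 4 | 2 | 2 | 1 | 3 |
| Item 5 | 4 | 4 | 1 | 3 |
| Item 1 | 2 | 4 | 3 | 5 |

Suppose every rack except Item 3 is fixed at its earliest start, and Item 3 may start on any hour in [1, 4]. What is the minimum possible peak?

11

Item 3@1: h1:12  h2:11  h3:8  h4:8  h5:0  h6:0 → peak 12
Item 3@2: h1:11  h2:12  h3:8  h4:8  h5:0  h6:0 → peak 12
Item 3@3: h1:11  h2:11  h3:9  h4:8  h5:0  h6:0 → peak 11
Item 3@4: h1:11  h2:11  h3:8  h4:9  h5:0  h6:0 → peak 11
Best is Item 3@3, peak 11.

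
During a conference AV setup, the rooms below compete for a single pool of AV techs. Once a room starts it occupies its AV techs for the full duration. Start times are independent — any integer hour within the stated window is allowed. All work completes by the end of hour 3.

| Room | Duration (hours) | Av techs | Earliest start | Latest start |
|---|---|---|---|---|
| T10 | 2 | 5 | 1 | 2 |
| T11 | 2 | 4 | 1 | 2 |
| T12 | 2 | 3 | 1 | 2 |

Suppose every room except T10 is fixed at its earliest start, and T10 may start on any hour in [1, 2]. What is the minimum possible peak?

T10@1: h1:12  h2:12  h3:0 → peak 12
T10@2: h1:7  h2:12  h3:5 → peak 12
Best is T10@1, peak 12.

12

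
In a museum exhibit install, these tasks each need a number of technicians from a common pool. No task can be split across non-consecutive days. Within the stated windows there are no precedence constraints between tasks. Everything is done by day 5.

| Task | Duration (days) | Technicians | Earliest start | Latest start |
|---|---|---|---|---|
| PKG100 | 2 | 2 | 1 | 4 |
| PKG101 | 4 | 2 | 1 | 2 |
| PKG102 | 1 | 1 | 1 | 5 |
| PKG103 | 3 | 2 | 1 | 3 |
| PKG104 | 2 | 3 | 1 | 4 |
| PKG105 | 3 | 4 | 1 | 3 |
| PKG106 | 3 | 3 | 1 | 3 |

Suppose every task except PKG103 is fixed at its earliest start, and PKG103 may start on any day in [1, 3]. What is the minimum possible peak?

15

PKG103@1: d1:17  d2:16  d3:11  d4:2  d5:0 → peak 17
PKG103@2: d1:15  d2:16  d3:11  d4:4  d5:0 → peak 16
PKG103@3: d1:15  d2:14  d3:11  d4:4  d5:2 → peak 15
Best is PKG103@3, peak 15.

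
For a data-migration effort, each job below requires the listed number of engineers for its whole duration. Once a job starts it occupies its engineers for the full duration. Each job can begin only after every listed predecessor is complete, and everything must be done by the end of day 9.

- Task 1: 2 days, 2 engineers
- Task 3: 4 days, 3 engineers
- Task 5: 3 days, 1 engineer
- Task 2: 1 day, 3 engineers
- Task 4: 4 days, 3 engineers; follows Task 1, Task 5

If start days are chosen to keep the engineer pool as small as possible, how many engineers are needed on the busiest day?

Early-start (Task 1@1, Task 3@1, Task 5@1, Task 2@1, Task 4@4) gives peak 9: d1:9  d2:6  d3:4  d4:6  d5:3  d6:3  d7:3  d8:0  d9:0.
Shift Task 5→3, Task 2→5, Task 4→6.
Schedule Task 1@1, Task 3@1, Task 5@3, Task 2@5, Task 4@6: d1:5  d2:5  d3:4  d4:4  d5:4  d6:3  d7:3  d8:3  d9:3 — peak 5.

5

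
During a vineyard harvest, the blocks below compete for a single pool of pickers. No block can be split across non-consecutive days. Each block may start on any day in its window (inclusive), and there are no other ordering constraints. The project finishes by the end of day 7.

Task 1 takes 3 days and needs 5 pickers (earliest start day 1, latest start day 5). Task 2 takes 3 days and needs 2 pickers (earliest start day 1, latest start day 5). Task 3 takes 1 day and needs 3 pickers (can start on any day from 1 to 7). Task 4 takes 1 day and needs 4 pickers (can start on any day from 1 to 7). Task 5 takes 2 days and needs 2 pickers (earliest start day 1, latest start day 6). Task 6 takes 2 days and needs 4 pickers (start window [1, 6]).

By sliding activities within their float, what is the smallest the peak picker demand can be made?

Early-start (Task 1@1, Task 2@1, Task 3@1, Task 4@1, Task 5@1, Task 6@1) gives peak 20: d1:20  d2:13  d3:7  d4:0  d5:0  d6:0  d7:0.
Shift Task 3→4, Task 4→4, Task 5→5, Task 6→5.
Schedule Task 1@1, Task 2@1, Task 3@4, Task 4@4, Task 5@5, Task 6@5: d1:7  d2:7  d3:7  d4:7  d5:6  d6:6  d7:0 — peak 7.

7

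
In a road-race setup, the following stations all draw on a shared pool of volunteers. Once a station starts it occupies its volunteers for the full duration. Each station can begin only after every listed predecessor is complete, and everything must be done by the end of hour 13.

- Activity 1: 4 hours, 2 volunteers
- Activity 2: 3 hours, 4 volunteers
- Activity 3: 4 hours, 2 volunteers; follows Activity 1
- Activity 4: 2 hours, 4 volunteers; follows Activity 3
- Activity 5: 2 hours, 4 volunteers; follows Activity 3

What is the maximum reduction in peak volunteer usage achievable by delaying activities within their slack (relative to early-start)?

2

Early-start peak: h1:6  h2:6  h3:6  h4:2  h5:2  h6:2  h7:2  h8:2  h9:8  h10:8  h11:0  h12:0  h13:0 ⇒ 8.
Leveled (Activity 1@1, Activity 2@1, Activity 3@5, Activity 4@9, Activity 5@11): h1:6  h2:6  h3:6  h4:2  h5:2  h6:2  h7:2  h8:2  h9:4  h10:4  h11:4  h12:4  h13:0 ⇒ 6.
Reduction 8 − 6 = 2.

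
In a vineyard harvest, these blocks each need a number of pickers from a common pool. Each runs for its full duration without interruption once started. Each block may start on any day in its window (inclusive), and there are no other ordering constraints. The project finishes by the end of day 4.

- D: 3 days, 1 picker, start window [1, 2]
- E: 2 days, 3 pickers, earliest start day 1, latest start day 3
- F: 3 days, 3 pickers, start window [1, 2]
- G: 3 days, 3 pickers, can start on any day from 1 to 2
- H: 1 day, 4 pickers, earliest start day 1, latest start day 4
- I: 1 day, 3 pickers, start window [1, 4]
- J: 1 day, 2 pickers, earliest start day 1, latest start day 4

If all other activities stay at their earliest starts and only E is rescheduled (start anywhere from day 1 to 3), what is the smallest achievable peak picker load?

16

E@1: d1:19  d2:10  d3:7  d4:0 → peak 19
E@2: d1:16  d2:10  d3:10  d4:0 → peak 16
E@3: d1:16  d2:7  d3:10  d4:3 → peak 16
Best is E@2, peak 16.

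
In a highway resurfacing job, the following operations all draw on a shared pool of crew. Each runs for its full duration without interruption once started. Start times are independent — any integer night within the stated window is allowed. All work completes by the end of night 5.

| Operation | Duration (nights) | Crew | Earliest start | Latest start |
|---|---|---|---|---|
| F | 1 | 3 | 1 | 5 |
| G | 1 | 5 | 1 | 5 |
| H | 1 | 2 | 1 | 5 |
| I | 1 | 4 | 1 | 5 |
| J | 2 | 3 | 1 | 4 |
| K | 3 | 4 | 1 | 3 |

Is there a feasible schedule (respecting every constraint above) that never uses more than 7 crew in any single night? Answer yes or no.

Schedule F@1, G@2, H@2, I@1, J@3, K@3: n1:7  n2:7  n3:7  n4:7  n5:4 — peak 7 ≤ 7.

yes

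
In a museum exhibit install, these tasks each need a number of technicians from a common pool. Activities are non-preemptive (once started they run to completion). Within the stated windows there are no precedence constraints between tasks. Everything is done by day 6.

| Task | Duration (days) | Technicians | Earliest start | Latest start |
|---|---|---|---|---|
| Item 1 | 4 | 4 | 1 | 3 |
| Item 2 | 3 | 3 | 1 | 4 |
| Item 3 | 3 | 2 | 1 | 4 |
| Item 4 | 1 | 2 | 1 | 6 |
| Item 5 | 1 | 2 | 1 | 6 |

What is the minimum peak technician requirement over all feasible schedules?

7

Early-start (Item 1@1, Item 2@1, Item 3@1, Item 4@1, Item 5@1) gives peak 13: d1:13  d2:9  d3:9  d4:4  d5:0  d6:0.
Shift Item 3→4, Item 4→5, Item 5→5.
Schedule Item 1@1, Item 2@1, Item 3@4, Item 4@5, Item 5@5: d1:7  d2:7  d3:7  d4:6  d5:6  d6:2 — peak 7.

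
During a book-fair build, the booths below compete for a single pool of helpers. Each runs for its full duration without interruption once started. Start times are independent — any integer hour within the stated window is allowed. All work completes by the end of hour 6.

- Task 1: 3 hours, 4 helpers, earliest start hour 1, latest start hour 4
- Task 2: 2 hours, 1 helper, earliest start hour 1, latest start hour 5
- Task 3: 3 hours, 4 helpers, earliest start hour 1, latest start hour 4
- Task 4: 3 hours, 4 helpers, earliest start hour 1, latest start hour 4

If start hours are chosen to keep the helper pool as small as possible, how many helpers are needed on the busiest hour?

Early-start (Task 1@1, Task 2@1, Task 3@1, Task 4@1) gives peak 13: h1:13  h2:13  h3:12  h4:0  h5:0  h6:0.
Shift Task 3→3, Task 4→4.
Schedule Task 1@1, Task 2@1, Task 3@3, Task 4@4: h1:5  h2:5  h3:8  h4:8  h5:8  h6:4 — peak 8.

8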